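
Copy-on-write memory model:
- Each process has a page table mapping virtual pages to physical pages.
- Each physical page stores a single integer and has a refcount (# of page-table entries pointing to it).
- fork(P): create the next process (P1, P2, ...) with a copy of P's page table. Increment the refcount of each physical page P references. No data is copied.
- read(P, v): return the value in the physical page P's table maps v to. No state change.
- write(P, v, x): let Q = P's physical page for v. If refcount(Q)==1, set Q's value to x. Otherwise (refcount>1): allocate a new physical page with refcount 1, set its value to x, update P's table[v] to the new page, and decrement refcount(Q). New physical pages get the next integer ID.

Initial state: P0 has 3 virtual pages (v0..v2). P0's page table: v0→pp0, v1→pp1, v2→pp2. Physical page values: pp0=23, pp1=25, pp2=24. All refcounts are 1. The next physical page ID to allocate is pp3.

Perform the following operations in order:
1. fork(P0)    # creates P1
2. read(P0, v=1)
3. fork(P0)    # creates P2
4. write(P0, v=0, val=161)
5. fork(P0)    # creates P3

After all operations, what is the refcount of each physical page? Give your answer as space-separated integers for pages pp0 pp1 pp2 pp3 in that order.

Answer: 2 4 4 2

Derivation:
Op 1: fork(P0) -> P1. 3 ppages; refcounts: pp0:2 pp1:2 pp2:2
Op 2: read(P0, v1) -> 25. No state change.
Op 3: fork(P0) -> P2. 3 ppages; refcounts: pp0:3 pp1:3 pp2:3
Op 4: write(P0, v0, 161). refcount(pp0)=3>1 -> COPY to pp3. 4 ppages; refcounts: pp0:2 pp1:3 pp2:3 pp3:1
Op 5: fork(P0) -> P3. 4 ppages; refcounts: pp0:2 pp1:4 pp2:4 pp3:2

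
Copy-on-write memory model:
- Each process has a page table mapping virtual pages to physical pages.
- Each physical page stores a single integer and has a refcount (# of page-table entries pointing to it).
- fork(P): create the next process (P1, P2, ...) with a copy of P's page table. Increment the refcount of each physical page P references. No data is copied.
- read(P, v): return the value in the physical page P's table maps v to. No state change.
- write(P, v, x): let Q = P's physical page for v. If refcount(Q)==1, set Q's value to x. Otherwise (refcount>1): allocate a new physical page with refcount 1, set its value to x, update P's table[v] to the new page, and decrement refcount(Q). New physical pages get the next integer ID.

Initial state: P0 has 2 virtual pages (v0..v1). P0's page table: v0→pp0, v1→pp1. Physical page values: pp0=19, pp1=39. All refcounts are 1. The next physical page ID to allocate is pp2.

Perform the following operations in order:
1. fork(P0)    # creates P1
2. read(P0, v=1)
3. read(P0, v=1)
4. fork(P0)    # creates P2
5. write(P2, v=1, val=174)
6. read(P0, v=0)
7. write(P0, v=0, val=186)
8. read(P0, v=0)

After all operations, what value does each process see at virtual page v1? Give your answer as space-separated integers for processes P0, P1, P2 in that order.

Answer: 39 39 174

Derivation:
Op 1: fork(P0) -> P1. 2 ppages; refcounts: pp0:2 pp1:2
Op 2: read(P0, v1) -> 39. No state change.
Op 3: read(P0, v1) -> 39. No state change.
Op 4: fork(P0) -> P2. 2 ppages; refcounts: pp0:3 pp1:3
Op 5: write(P2, v1, 174). refcount(pp1)=3>1 -> COPY to pp2. 3 ppages; refcounts: pp0:3 pp1:2 pp2:1
Op 6: read(P0, v0) -> 19. No state change.
Op 7: write(P0, v0, 186). refcount(pp0)=3>1 -> COPY to pp3. 4 ppages; refcounts: pp0:2 pp1:2 pp2:1 pp3:1
Op 8: read(P0, v0) -> 186. No state change.
P0: v1 -> pp1 = 39
P1: v1 -> pp1 = 39
P2: v1 -> pp2 = 174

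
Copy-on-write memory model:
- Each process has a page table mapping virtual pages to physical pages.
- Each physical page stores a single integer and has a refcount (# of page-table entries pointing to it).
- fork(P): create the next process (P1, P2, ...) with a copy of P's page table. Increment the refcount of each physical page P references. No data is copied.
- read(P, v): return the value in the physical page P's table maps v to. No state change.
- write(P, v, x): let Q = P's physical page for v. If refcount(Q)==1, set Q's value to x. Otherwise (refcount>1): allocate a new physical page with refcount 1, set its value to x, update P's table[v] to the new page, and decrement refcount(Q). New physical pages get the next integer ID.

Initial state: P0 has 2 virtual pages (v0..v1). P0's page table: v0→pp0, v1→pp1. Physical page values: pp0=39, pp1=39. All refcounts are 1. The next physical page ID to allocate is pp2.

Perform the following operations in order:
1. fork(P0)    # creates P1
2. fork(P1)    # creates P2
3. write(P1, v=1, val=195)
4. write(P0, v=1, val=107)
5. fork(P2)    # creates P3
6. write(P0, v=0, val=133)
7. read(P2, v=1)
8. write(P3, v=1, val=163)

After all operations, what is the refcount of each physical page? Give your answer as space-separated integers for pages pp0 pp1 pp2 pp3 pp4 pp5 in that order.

Answer: 3 1 1 1 1 1

Derivation:
Op 1: fork(P0) -> P1. 2 ppages; refcounts: pp0:2 pp1:2
Op 2: fork(P1) -> P2. 2 ppages; refcounts: pp0:3 pp1:3
Op 3: write(P1, v1, 195). refcount(pp1)=3>1 -> COPY to pp2. 3 ppages; refcounts: pp0:3 pp1:2 pp2:1
Op 4: write(P0, v1, 107). refcount(pp1)=2>1 -> COPY to pp3. 4 ppages; refcounts: pp0:3 pp1:1 pp2:1 pp3:1
Op 5: fork(P2) -> P3. 4 ppages; refcounts: pp0:4 pp1:2 pp2:1 pp3:1
Op 6: write(P0, v0, 133). refcount(pp0)=4>1 -> COPY to pp4. 5 ppages; refcounts: pp0:3 pp1:2 pp2:1 pp3:1 pp4:1
Op 7: read(P2, v1) -> 39. No state change.
Op 8: write(P3, v1, 163). refcount(pp1)=2>1 -> COPY to pp5. 6 ppages; refcounts: pp0:3 pp1:1 pp2:1 pp3:1 pp4:1 pp5:1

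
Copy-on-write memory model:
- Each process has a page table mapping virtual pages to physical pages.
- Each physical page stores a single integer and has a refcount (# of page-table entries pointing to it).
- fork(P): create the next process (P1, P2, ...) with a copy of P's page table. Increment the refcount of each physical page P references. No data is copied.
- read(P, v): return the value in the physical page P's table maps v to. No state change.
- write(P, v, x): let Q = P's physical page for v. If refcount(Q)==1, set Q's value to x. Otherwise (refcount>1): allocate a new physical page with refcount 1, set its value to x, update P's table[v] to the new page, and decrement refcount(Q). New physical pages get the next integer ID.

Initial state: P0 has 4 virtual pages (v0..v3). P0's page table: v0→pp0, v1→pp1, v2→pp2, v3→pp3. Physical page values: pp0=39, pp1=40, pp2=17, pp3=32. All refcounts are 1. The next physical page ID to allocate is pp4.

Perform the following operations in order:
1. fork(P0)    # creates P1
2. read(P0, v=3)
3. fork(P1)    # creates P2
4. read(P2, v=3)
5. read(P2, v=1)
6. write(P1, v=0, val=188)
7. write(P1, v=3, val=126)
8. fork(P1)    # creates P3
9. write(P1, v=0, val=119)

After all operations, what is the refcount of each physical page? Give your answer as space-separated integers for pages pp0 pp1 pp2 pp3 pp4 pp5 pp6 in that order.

Op 1: fork(P0) -> P1. 4 ppages; refcounts: pp0:2 pp1:2 pp2:2 pp3:2
Op 2: read(P0, v3) -> 32. No state change.
Op 3: fork(P1) -> P2. 4 ppages; refcounts: pp0:3 pp1:3 pp2:3 pp3:3
Op 4: read(P2, v3) -> 32. No state change.
Op 5: read(P2, v1) -> 40. No state change.
Op 6: write(P1, v0, 188). refcount(pp0)=3>1 -> COPY to pp4. 5 ppages; refcounts: pp0:2 pp1:3 pp2:3 pp3:3 pp4:1
Op 7: write(P1, v3, 126). refcount(pp3)=3>1 -> COPY to pp5. 6 ppages; refcounts: pp0:2 pp1:3 pp2:3 pp3:2 pp4:1 pp5:1
Op 8: fork(P1) -> P3. 6 ppages; refcounts: pp0:2 pp1:4 pp2:4 pp3:2 pp4:2 pp5:2
Op 9: write(P1, v0, 119). refcount(pp4)=2>1 -> COPY to pp6. 7 ppages; refcounts: pp0:2 pp1:4 pp2:4 pp3:2 pp4:1 pp5:2 pp6:1

Answer: 2 4 4 2 1 2 1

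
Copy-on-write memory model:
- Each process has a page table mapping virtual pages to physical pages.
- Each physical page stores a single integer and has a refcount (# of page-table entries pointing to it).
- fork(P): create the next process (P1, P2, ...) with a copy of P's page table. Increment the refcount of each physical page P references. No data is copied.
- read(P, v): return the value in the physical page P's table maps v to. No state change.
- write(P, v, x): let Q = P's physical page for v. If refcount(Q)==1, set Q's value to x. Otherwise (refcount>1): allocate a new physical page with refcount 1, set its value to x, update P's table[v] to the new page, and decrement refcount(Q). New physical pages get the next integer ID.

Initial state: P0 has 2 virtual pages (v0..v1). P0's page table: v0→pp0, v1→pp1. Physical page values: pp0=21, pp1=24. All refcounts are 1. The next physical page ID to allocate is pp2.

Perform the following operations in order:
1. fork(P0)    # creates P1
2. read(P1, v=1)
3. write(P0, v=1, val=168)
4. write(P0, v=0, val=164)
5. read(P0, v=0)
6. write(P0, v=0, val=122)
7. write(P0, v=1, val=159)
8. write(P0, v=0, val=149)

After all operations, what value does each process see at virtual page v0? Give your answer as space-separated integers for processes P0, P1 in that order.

Answer: 149 21

Derivation:
Op 1: fork(P0) -> P1. 2 ppages; refcounts: pp0:2 pp1:2
Op 2: read(P1, v1) -> 24. No state change.
Op 3: write(P0, v1, 168). refcount(pp1)=2>1 -> COPY to pp2. 3 ppages; refcounts: pp0:2 pp1:1 pp2:1
Op 4: write(P0, v0, 164). refcount(pp0)=2>1 -> COPY to pp3. 4 ppages; refcounts: pp0:1 pp1:1 pp2:1 pp3:1
Op 5: read(P0, v0) -> 164. No state change.
Op 6: write(P0, v0, 122). refcount(pp3)=1 -> write in place. 4 ppages; refcounts: pp0:1 pp1:1 pp2:1 pp3:1
Op 7: write(P0, v1, 159). refcount(pp2)=1 -> write in place. 4 ppages; refcounts: pp0:1 pp1:1 pp2:1 pp3:1
Op 8: write(P0, v0, 149). refcount(pp3)=1 -> write in place. 4 ppages; refcounts: pp0:1 pp1:1 pp2:1 pp3:1
P0: v0 -> pp3 = 149
P1: v0 -> pp0 = 21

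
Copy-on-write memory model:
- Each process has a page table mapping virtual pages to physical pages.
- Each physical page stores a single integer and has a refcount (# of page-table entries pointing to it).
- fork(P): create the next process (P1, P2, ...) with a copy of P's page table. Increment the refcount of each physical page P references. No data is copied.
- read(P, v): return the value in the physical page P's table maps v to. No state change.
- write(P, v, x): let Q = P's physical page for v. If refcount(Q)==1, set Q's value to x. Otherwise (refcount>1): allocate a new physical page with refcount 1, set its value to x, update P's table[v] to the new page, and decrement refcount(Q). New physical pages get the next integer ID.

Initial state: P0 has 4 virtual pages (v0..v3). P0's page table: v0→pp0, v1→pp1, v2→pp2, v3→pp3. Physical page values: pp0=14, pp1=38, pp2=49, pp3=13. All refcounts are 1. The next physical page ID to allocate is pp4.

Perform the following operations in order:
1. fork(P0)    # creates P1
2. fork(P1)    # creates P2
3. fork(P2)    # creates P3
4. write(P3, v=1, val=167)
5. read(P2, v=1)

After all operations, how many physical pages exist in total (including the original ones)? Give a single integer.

Op 1: fork(P0) -> P1. 4 ppages; refcounts: pp0:2 pp1:2 pp2:2 pp3:2
Op 2: fork(P1) -> P2. 4 ppages; refcounts: pp0:3 pp1:3 pp2:3 pp3:3
Op 3: fork(P2) -> P3. 4 ppages; refcounts: pp0:4 pp1:4 pp2:4 pp3:4
Op 4: write(P3, v1, 167). refcount(pp1)=4>1 -> COPY to pp4. 5 ppages; refcounts: pp0:4 pp1:3 pp2:4 pp3:4 pp4:1
Op 5: read(P2, v1) -> 38. No state change.

Answer: 5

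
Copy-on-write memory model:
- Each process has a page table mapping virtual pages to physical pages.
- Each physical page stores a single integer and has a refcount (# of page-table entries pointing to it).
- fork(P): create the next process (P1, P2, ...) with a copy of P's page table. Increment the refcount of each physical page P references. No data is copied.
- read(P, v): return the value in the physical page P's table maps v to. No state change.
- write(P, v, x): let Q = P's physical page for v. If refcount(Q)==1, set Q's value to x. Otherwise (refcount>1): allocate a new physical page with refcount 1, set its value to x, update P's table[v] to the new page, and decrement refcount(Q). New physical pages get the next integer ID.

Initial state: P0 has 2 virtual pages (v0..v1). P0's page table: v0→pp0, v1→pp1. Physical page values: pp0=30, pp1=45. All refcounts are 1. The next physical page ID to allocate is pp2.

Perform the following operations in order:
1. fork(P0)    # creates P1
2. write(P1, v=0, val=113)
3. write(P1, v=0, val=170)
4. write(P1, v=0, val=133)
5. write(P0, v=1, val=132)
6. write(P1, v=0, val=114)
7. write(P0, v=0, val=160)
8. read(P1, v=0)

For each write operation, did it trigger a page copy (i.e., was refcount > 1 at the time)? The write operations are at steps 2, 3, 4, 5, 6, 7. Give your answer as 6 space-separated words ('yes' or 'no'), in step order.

Op 1: fork(P0) -> P1. 2 ppages; refcounts: pp0:2 pp1:2
Op 2: write(P1, v0, 113). refcount(pp0)=2>1 -> COPY to pp2. 3 ppages; refcounts: pp0:1 pp1:2 pp2:1
Op 3: write(P1, v0, 170). refcount(pp2)=1 -> write in place. 3 ppages; refcounts: pp0:1 pp1:2 pp2:1
Op 4: write(P1, v0, 133). refcount(pp2)=1 -> write in place. 3 ppages; refcounts: pp0:1 pp1:2 pp2:1
Op 5: write(P0, v1, 132). refcount(pp1)=2>1 -> COPY to pp3. 4 ppages; refcounts: pp0:1 pp1:1 pp2:1 pp3:1
Op 6: write(P1, v0, 114). refcount(pp2)=1 -> write in place. 4 ppages; refcounts: pp0:1 pp1:1 pp2:1 pp3:1
Op 7: write(P0, v0, 160). refcount(pp0)=1 -> write in place. 4 ppages; refcounts: pp0:1 pp1:1 pp2:1 pp3:1
Op 8: read(P1, v0) -> 114. No state change.

yes no no yes no no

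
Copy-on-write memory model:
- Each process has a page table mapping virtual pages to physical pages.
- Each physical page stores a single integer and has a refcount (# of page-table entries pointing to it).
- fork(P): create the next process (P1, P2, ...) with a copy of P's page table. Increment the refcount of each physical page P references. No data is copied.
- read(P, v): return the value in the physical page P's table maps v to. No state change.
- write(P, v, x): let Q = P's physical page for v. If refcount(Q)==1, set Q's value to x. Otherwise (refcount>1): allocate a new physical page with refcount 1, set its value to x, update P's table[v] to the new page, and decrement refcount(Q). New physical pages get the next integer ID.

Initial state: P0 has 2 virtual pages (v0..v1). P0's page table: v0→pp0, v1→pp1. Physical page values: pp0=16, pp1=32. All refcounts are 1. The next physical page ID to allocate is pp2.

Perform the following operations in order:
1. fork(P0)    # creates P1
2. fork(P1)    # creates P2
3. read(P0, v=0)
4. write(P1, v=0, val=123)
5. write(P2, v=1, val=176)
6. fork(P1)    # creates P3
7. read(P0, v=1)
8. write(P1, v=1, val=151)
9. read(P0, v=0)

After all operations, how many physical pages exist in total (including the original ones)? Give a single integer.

Op 1: fork(P0) -> P1. 2 ppages; refcounts: pp0:2 pp1:2
Op 2: fork(P1) -> P2. 2 ppages; refcounts: pp0:3 pp1:3
Op 3: read(P0, v0) -> 16. No state change.
Op 4: write(P1, v0, 123). refcount(pp0)=3>1 -> COPY to pp2. 3 ppages; refcounts: pp0:2 pp1:3 pp2:1
Op 5: write(P2, v1, 176). refcount(pp1)=3>1 -> COPY to pp3. 4 ppages; refcounts: pp0:2 pp1:2 pp2:1 pp3:1
Op 6: fork(P1) -> P3. 4 ppages; refcounts: pp0:2 pp1:3 pp2:2 pp3:1
Op 7: read(P0, v1) -> 32. No state change.
Op 8: write(P1, v1, 151). refcount(pp1)=3>1 -> COPY to pp4. 5 ppages; refcounts: pp0:2 pp1:2 pp2:2 pp3:1 pp4:1
Op 9: read(P0, v0) -> 16. No state change.

Answer: 5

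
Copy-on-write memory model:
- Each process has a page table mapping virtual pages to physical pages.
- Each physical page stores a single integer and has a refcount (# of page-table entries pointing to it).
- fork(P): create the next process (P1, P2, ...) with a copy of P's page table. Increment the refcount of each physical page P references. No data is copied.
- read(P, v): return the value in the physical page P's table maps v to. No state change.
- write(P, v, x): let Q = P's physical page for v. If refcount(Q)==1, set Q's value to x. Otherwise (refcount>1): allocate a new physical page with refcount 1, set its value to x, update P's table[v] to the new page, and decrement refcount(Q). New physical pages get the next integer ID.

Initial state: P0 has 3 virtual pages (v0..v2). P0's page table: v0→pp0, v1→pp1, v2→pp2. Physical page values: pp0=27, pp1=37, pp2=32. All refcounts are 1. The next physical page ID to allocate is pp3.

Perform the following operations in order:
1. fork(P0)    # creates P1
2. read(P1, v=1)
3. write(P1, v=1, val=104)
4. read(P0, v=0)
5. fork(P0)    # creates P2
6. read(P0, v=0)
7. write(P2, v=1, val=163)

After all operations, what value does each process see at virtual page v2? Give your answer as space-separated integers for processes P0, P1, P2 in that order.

Op 1: fork(P0) -> P1. 3 ppages; refcounts: pp0:2 pp1:2 pp2:2
Op 2: read(P1, v1) -> 37. No state change.
Op 3: write(P1, v1, 104). refcount(pp1)=2>1 -> COPY to pp3. 4 ppages; refcounts: pp0:2 pp1:1 pp2:2 pp3:1
Op 4: read(P0, v0) -> 27. No state change.
Op 5: fork(P0) -> P2. 4 ppages; refcounts: pp0:3 pp1:2 pp2:3 pp3:1
Op 6: read(P0, v0) -> 27. No state change.
Op 7: write(P2, v1, 163). refcount(pp1)=2>1 -> COPY to pp4. 5 ppages; refcounts: pp0:3 pp1:1 pp2:3 pp3:1 pp4:1
P0: v2 -> pp2 = 32
P1: v2 -> pp2 = 32
P2: v2 -> pp2 = 32

Answer: 32 32 32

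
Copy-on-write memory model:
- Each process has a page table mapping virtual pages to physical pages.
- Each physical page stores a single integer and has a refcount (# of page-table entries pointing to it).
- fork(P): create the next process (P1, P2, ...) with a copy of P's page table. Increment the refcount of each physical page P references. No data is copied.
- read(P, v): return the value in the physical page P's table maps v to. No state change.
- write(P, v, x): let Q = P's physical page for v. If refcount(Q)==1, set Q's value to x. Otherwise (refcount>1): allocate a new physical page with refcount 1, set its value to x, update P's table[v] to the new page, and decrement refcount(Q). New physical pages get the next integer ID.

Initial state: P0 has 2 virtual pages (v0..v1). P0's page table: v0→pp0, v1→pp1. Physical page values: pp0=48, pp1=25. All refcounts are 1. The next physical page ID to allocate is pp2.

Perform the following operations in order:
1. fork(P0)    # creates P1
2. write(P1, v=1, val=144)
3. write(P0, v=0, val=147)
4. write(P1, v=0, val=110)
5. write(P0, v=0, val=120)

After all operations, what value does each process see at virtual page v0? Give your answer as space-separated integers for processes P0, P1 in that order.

Answer: 120 110

Derivation:
Op 1: fork(P0) -> P1. 2 ppages; refcounts: pp0:2 pp1:2
Op 2: write(P1, v1, 144). refcount(pp1)=2>1 -> COPY to pp2. 3 ppages; refcounts: pp0:2 pp1:1 pp2:1
Op 3: write(P0, v0, 147). refcount(pp0)=2>1 -> COPY to pp3. 4 ppages; refcounts: pp0:1 pp1:1 pp2:1 pp3:1
Op 4: write(P1, v0, 110). refcount(pp0)=1 -> write in place. 4 ppages; refcounts: pp0:1 pp1:1 pp2:1 pp3:1
Op 5: write(P0, v0, 120). refcount(pp3)=1 -> write in place. 4 ppages; refcounts: pp0:1 pp1:1 pp2:1 pp3:1
P0: v0 -> pp3 = 120
P1: v0 -> pp0 = 110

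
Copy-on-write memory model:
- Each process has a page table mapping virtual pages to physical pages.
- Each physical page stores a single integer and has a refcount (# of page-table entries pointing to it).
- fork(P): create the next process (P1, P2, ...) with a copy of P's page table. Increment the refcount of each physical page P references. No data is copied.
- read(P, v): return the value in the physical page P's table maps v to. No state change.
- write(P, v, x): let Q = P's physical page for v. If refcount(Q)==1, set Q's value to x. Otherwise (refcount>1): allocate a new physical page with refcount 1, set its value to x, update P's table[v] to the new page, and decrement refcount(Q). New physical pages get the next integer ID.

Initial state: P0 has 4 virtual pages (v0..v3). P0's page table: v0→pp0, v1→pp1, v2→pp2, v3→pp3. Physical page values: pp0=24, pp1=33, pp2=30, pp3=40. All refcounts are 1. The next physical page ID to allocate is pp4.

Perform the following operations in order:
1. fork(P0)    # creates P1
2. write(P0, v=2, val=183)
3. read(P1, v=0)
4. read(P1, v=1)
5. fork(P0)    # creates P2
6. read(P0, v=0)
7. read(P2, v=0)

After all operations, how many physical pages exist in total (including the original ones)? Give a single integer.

Op 1: fork(P0) -> P1. 4 ppages; refcounts: pp0:2 pp1:2 pp2:2 pp3:2
Op 2: write(P0, v2, 183). refcount(pp2)=2>1 -> COPY to pp4. 5 ppages; refcounts: pp0:2 pp1:2 pp2:1 pp3:2 pp4:1
Op 3: read(P1, v0) -> 24. No state change.
Op 4: read(P1, v1) -> 33. No state change.
Op 5: fork(P0) -> P2. 5 ppages; refcounts: pp0:3 pp1:3 pp2:1 pp3:3 pp4:2
Op 6: read(P0, v0) -> 24. No state change.
Op 7: read(P2, v0) -> 24. No state change.

Answer: 5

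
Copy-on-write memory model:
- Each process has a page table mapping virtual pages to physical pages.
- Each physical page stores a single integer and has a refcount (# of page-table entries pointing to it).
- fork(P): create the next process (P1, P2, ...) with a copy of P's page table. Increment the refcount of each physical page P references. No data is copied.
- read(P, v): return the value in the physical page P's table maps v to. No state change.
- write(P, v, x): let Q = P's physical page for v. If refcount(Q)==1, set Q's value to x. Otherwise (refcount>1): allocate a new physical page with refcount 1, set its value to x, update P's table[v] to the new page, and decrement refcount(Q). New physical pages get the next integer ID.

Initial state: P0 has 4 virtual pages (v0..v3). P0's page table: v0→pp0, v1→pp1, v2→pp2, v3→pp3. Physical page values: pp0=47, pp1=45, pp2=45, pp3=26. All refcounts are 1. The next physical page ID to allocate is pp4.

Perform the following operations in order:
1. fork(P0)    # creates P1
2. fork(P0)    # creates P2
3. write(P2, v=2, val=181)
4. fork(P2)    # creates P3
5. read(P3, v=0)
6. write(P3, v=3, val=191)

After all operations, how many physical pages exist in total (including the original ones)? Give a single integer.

Answer: 6

Derivation:
Op 1: fork(P0) -> P1. 4 ppages; refcounts: pp0:2 pp1:2 pp2:2 pp3:2
Op 2: fork(P0) -> P2. 4 ppages; refcounts: pp0:3 pp1:3 pp2:3 pp3:3
Op 3: write(P2, v2, 181). refcount(pp2)=3>1 -> COPY to pp4. 5 ppages; refcounts: pp0:3 pp1:3 pp2:2 pp3:3 pp4:1
Op 4: fork(P2) -> P3. 5 ppages; refcounts: pp0:4 pp1:4 pp2:2 pp3:4 pp4:2
Op 5: read(P3, v0) -> 47. No state change.
Op 6: write(P3, v3, 191). refcount(pp3)=4>1 -> COPY to pp5. 6 ppages; refcounts: pp0:4 pp1:4 pp2:2 pp3:3 pp4:2 pp5:1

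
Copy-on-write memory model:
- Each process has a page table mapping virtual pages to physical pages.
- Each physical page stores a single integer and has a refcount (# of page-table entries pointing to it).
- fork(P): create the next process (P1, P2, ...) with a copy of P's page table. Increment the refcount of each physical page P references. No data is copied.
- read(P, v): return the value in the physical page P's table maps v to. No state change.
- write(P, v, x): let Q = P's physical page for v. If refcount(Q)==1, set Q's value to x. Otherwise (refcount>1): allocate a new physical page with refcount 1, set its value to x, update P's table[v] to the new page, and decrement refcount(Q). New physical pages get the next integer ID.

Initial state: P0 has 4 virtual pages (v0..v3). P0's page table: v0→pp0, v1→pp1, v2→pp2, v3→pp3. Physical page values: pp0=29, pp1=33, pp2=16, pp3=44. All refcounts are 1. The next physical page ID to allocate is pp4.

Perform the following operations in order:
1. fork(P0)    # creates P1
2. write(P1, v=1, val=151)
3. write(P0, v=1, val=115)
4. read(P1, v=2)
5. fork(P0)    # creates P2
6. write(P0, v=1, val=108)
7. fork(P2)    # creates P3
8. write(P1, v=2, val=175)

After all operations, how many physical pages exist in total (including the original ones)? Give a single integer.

Op 1: fork(P0) -> P1. 4 ppages; refcounts: pp0:2 pp1:2 pp2:2 pp3:2
Op 2: write(P1, v1, 151). refcount(pp1)=2>1 -> COPY to pp4. 5 ppages; refcounts: pp0:2 pp1:1 pp2:2 pp3:2 pp4:1
Op 3: write(P0, v1, 115). refcount(pp1)=1 -> write in place. 5 ppages; refcounts: pp0:2 pp1:1 pp2:2 pp3:2 pp4:1
Op 4: read(P1, v2) -> 16. No state change.
Op 5: fork(P0) -> P2. 5 ppages; refcounts: pp0:3 pp1:2 pp2:3 pp3:3 pp4:1
Op 6: write(P0, v1, 108). refcount(pp1)=2>1 -> COPY to pp5. 6 ppages; refcounts: pp0:3 pp1:1 pp2:3 pp3:3 pp4:1 pp5:1
Op 7: fork(P2) -> P3. 6 ppages; refcounts: pp0:4 pp1:2 pp2:4 pp3:4 pp4:1 pp5:1
Op 8: write(P1, v2, 175). refcount(pp2)=4>1 -> COPY to pp6. 7 ppages; refcounts: pp0:4 pp1:2 pp2:3 pp3:4 pp4:1 pp5:1 pp6:1

Answer: 7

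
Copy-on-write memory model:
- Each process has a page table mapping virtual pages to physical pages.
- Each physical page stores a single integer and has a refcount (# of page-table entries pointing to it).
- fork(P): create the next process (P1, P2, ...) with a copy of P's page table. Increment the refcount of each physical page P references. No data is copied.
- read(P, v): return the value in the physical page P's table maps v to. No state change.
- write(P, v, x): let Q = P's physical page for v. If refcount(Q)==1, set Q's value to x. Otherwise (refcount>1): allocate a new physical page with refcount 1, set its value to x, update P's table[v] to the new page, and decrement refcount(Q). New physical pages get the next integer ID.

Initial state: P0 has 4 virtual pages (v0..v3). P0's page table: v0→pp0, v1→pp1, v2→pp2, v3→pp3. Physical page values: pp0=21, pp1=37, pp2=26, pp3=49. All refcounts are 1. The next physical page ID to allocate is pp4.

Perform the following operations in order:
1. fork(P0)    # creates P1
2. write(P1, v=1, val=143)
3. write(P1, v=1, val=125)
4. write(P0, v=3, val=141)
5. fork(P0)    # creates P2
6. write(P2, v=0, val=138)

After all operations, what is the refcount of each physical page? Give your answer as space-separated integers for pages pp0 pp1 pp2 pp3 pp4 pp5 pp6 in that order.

Answer: 2 2 3 1 1 2 1

Derivation:
Op 1: fork(P0) -> P1. 4 ppages; refcounts: pp0:2 pp1:2 pp2:2 pp3:2
Op 2: write(P1, v1, 143). refcount(pp1)=2>1 -> COPY to pp4. 5 ppages; refcounts: pp0:2 pp1:1 pp2:2 pp3:2 pp4:1
Op 3: write(P1, v1, 125). refcount(pp4)=1 -> write in place. 5 ppages; refcounts: pp0:2 pp1:1 pp2:2 pp3:2 pp4:1
Op 4: write(P0, v3, 141). refcount(pp3)=2>1 -> COPY to pp5. 6 ppages; refcounts: pp0:2 pp1:1 pp2:2 pp3:1 pp4:1 pp5:1
Op 5: fork(P0) -> P2. 6 ppages; refcounts: pp0:3 pp1:2 pp2:3 pp3:1 pp4:1 pp5:2
Op 6: write(P2, v0, 138). refcount(pp0)=3>1 -> COPY to pp6. 7 ppages; refcounts: pp0:2 pp1:2 pp2:3 pp3:1 pp4:1 pp5:2 pp6:1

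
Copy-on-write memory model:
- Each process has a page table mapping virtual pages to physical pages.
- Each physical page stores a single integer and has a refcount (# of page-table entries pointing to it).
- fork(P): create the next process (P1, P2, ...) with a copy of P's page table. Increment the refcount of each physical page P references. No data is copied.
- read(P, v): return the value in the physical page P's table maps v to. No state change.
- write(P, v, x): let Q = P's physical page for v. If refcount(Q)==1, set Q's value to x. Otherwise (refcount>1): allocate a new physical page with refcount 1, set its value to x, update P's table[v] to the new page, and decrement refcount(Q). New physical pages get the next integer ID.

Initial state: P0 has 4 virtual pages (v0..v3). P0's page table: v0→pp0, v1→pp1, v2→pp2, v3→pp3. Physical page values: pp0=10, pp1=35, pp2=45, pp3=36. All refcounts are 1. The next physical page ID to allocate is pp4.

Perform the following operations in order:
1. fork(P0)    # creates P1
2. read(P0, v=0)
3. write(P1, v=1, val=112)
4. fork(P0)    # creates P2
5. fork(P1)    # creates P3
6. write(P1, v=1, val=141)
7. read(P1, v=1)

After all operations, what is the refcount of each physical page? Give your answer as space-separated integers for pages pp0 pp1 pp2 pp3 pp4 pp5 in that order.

Op 1: fork(P0) -> P1. 4 ppages; refcounts: pp0:2 pp1:2 pp2:2 pp3:2
Op 2: read(P0, v0) -> 10. No state change.
Op 3: write(P1, v1, 112). refcount(pp1)=2>1 -> COPY to pp4. 5 ppages; refcounts: pp0:2 pp1:1 pp2:2 pp3:2 pp4:1
Op 4: fork(P0) -> P2. 5 ppages; refcounts: pp0:3 pp1:2 pp2:3 pp3:3 pp4:1
Op 5: fork(P1) -> P3. 5 ppages; refcounts: pp0:4 pp1:2 pp2:4 pp3:4 pp4:2
Op 6: write(P1, v1, 141). refcount(pp4)=2>1 -> COPY to pp5. 6 ppages; refcounts: pp0:4 pp1:2 pp2:4 pp3:4 pp4:1 pp5:1
Op 7: read(P1, v1) -> 141. No state change.

Answer: 4 2 4 4 1 1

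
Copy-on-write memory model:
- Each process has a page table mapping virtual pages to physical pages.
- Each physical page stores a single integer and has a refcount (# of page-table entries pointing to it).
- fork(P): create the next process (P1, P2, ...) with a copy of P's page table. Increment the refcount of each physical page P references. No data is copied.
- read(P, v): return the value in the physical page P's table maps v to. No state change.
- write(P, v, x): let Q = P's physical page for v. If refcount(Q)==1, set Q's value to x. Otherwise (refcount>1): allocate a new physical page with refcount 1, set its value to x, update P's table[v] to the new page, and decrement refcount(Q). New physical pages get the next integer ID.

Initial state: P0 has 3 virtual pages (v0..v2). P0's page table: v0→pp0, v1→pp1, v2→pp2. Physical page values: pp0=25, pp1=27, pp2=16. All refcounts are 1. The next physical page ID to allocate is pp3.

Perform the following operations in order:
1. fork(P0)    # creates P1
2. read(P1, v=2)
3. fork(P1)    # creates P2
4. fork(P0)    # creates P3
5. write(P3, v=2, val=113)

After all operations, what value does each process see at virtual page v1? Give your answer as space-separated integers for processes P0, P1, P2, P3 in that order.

Answer: 27 27 27 27

Derivation:
Op 1: fork(P0) -> P1. 3 ppages; refcounts: pp0:2 pp1:2 pp2:2
Op 2: read(P1, v2) -> 16. No state change.
Op 3: fork(P1) -> P2. 3 ppages; refcounts: pp0:3 pp1:3 pp2:3
Op 4: fork(P0) -> P3. 3 ppages; refcounts: pp0:4 pp1:4 pp2:4
Op 5: write(P3, v2, 113). refcount(pp2)=4>1 -> COPY to pp3. 4 ppages; refcounts: pp0:4 pp1:4 pp2:3 pp3:1
P0: v1 -> pp1 = 27
P1: v1 -> pp1 = 27
P2: v1 -> pp1 = 27
P3: v1 -> pp1 = 27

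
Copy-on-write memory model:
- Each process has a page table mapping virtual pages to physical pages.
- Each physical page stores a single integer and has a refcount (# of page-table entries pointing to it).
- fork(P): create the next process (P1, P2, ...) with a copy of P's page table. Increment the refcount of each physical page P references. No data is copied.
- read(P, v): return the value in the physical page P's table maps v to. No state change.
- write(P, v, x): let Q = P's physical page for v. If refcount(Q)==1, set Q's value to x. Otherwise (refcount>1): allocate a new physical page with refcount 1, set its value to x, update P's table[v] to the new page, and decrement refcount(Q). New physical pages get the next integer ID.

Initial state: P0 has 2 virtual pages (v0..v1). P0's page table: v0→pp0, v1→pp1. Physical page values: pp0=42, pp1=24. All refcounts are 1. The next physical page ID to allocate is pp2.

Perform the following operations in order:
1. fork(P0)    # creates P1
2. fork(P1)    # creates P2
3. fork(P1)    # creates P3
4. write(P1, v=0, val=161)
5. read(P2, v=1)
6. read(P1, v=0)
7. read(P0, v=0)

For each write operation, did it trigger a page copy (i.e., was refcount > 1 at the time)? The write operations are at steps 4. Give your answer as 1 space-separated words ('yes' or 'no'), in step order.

Op 1: fork(P0) -> P1. 2 ppages; refcounts: pp0:2 pp1:2
Op 2: fork(P1) -> P2. 2 ppages; refcounts: pp0:3 pp1:3
Op 3: fork(P1) -> P3. 2 ppages; refcounts: pp0:4 pp1:4
Op 4: write(P1, v0, 161). refcount(pp0)=4>1 -> COPY to pp2. 3 ppages; refcounts: pp0:3 pp1:4 pp2:1
Op 5: read(P2, v1) -> 24. No state change.
Op 6: read(P1, v0) -> 161. No state change.
Op 7: read(P0, v0) -> 42. No state change.

yes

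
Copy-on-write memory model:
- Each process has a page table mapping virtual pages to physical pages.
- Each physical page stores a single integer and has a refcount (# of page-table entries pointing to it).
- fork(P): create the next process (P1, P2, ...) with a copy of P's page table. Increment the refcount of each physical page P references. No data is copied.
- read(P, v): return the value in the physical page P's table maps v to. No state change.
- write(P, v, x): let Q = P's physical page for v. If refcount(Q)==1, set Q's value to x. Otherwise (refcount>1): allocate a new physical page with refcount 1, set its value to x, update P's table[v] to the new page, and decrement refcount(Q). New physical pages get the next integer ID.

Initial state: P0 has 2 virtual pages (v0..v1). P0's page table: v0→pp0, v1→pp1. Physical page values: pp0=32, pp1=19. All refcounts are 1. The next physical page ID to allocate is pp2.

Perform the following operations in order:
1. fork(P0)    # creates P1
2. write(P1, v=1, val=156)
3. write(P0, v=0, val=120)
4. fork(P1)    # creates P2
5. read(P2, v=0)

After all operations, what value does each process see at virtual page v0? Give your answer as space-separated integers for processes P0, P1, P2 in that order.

Answer: 120 32 32

Derivation:
Op 1: fork(P0) -> P1. 2 ppages; refcounts: pp0:2 pp1:2
Op 2: write(P1, v1, 156). refcount(pp1)=2>1 -> COPY to pp2. 3 ppages; refcounts: pp0:2 pp1:1 pp2:1
Op 3: write(P0, v0, 120). refcount(pp0)=2>1 -> COPY to pp3. 4 ppages; refcounts: pp0:1 pp1:1 pp2:1 pp3:1
Op 4: fork(P1) -> P2. 4 ppages; refcounts: pp0:2 pp1:1 pp2:2 pp3:1
Op 5: read(P2, v0) -> 32. No state change.
P0: v0 -> pp3 = 120
P1: v0 -> pp0 = 32
P2: v0 -> pp0 = 32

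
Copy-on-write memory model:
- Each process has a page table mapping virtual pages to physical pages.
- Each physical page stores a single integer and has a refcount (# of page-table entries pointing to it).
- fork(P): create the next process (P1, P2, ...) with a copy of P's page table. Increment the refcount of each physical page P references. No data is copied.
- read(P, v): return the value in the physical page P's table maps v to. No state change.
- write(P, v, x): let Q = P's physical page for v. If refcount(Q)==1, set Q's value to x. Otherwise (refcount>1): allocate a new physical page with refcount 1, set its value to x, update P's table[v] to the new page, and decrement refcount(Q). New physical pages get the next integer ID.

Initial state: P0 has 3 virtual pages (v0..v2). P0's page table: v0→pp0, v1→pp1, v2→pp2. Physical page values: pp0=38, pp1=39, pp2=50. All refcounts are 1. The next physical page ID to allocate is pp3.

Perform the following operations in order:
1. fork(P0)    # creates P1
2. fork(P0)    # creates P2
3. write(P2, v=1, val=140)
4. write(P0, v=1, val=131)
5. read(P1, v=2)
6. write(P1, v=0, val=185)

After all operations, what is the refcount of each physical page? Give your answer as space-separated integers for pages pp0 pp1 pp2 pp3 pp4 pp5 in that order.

Op 1: fork(P0) -> P1. 3 ppages; refcounts: pp0:2 pp1:2 pp2:2
Op 2: fork(P0) -> P2. 3 ppages; refcounts: pp0:3 pp1:3 pp2:3
Op 3: write(P2, v1, 140). refcount(pp1)=3>1 -> COPY to pp3. 4 ppages; refcounts: pp0:3 pp1:2 pp2:3 pp3:1
Op 4: write(P0, v1, 131). refcount(pp1)=2>1 -> COPY to pp4. 5 ppages; refcounts: pp0:3 pp1:1 pp2:3 pp3:1 pp4:1
Op 5: read(P1, v2) -> 50. No state change.
Op 6: write(P1, v0, 185). refcount(pp0)=3>1 -> COPY to pp5. 6 ppages; refcounts: pp0:2 pp1:1 pp2:3 pp3:1 pp4:1 pp5:1

Answer: 2 1 3 1 1 1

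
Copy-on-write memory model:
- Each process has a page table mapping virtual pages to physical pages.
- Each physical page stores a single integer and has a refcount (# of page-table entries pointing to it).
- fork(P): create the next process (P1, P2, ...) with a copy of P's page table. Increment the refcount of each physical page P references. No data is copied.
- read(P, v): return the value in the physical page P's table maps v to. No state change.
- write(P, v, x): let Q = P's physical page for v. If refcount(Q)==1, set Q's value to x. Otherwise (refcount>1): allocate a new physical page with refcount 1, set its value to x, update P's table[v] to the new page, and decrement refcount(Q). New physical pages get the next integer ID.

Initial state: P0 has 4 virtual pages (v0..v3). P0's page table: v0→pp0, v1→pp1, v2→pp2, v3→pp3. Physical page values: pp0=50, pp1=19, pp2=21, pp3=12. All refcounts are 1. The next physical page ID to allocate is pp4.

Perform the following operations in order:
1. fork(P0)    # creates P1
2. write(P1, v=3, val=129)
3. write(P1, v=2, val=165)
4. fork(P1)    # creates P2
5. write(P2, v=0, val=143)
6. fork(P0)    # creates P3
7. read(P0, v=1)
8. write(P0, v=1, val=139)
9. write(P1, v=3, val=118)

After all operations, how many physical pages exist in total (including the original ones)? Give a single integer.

Answer: 9

Derivation:
Op 1: fork(P0) -> P1. 4 ppages; refcounts: pp0:2 pp1:2 pp2:2 pp3:2
Op 2: write(P1, v3, 129). refcount(pp3)=2>1 -> COPY to pp4. 5 ppages; refcounts: pp0:2 pp1:2 pp2:2 pp3:1 pp4:1
Op 3: write(P1, v2, 165). refcount(pp2)=2>1 -> COPY to pp5. 6 ppages; refcounts: pp0:2 pp1:2 pp2:1 pp3:1 pp4:1 pp5:1
Op 4: fork(P1) -> P2. 6 ppages; refcounts: pp0:3 pp1:3 pp2:1 pp3:1 pp4:2 pp5:2
Op 5: write(P2, v0, 143). refcount(pp0)=3>1 -> COPY to pp6. 7 ppages; refcounts: pp0:2 pp1:3 pp2:1 pp3:1 pp4:2 pp5:2 pp6:1
Op 6: fork(P0) -> P3. 7 ppages; refcounts: pp0:3 pp1:4 pp2:2 pp3:2 pp4:2 pp5:2 pp6:1
Op 7: read(P0, v1) -> 19. No state change.
Op 8: write(P0, v1, 139). refcount(pp1)=4>1 -> COPY to pp7. 8 ppages; refcounts: pp0:3 pp1:3 pp2:2 pp3:2 pp4:2 pp5:2 pp6:1 pp7:1
Op 9: write(P1, v3, 118). refcount(pp4)=2>1 -> COPY to pp8. 9 ppages; refcounts: pp0:3 pp1:3 pp2:2 pp3:2 pp4:1 pp5:2 pp6:1 pp7:1 pp8:1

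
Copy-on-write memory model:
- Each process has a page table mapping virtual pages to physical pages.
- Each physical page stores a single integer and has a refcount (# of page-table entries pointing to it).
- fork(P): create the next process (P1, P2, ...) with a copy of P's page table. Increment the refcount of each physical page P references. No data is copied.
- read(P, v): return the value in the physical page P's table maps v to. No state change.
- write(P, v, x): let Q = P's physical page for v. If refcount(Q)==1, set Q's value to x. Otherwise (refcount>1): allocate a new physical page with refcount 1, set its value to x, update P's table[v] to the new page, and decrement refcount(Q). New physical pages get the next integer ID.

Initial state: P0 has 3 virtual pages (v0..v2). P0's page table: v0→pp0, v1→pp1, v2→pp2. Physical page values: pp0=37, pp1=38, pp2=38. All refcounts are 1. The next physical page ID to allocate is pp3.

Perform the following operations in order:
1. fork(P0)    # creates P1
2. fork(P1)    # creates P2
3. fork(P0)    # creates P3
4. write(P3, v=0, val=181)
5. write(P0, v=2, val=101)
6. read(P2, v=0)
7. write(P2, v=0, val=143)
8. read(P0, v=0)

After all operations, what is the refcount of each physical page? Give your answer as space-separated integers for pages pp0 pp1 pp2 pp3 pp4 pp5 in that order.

Op 1: fork(P0) -> P1. 3 ppages; refcounts: pp0:2 pp1:2 pp2:2
Op 2: fork(P1) -> P2. 3 ppages; refcounts: pp0:3 pp1:3 pp2:3
Op 3: fork(P0) -> P3. 3 ppages; refcounts: pp0:4 pp1:4 pp2:4
Op 4: write(P3, v0, 181). refcount(pp0)=4>1 -> COPY to pp3. 4 ppages; refcounts: pp0:3 pp1:4 pp2:4 pp3:1
Op 5: write(P0, v2, 101). refcount(pp2)=4>1 -> COPY to pp4. 5 ppages; refcounts: pp0:3 pp1:4 pp2:3 pp3:1 pp4:1
Op 6: read(P2, v0) -> 37. No state change.
Op 7: write(P2, v0, 143). refcount(pp0)=3>1 -> COPY to pp5. 6 ppages; refcounts: pp0:2 pp1:4 pp2:3 pp3:1 pp4:1 pp5:1
Op 8: read(P0, v0) -> 37. No state change.

Answer: 2 4 3 1 1 1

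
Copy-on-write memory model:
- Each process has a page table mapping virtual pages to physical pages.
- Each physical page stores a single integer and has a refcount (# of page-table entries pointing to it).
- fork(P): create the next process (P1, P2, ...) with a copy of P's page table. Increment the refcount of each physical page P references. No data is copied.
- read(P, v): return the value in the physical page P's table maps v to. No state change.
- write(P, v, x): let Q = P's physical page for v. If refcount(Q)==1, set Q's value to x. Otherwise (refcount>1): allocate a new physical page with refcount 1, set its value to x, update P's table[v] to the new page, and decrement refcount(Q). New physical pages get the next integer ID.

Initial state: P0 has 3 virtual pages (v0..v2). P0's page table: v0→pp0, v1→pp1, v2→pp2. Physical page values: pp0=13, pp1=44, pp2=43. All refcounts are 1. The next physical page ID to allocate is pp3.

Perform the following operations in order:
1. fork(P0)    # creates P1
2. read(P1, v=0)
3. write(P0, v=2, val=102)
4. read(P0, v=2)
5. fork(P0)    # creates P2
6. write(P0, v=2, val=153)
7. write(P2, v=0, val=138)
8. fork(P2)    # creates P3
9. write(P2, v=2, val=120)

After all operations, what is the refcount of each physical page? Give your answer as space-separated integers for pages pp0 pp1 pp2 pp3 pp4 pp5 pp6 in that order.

Answer: 2 4 1 1 1 2 1

Derivation:
Op 1: fork(P0) -> P1. 3 ppages; refcounts: pp0:2 pp1:2 pp2:2
Op 2: read(P1, v0) -> 13. No state change.
Op 3: write(P0, v2, 102). refcount(pp2)=2>1 -> COPY to pp3. 4 ppages; refcounts: pp0:2 pp1:2 pp2:1 pp3:1
Op 4: read(P0, v2) -> 102. No state change.
Op 5: fork(P0) -> P2. 4 ppages; refcounts: pp0:3 pp1:3 pp2:1 pp3:2
Op 6: write(P0, v2, 153). refcount(pp3)=2>1 -> COPY to pp4. 5 ppages; refcounts: pp0:3 pp1:3 pp2:1 pp3:1 pp4:1
Op 7: write(P2, v0, 138). refcount(pp0)=3>1 -> COPY to pp5. 6 ppages; refcounts: pp0:2 pp1:3 pp2:1 pp3:1 pp4:1 pp5:1
Op 8: fork(P2) -> P3. 6 ppages; refcounts: pp0:2 pp1:4 pp2:1 pp3:2 pp4:1 pp5:2
Op 9: write(P2, v2, 120). refcount(pp3)=2>1 -> COPY to pp6. 7 ppages; refcounts: pp0:2 pp1:4 pp2:1 pp3:1 pp4:1 pp5:2 pp6:1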